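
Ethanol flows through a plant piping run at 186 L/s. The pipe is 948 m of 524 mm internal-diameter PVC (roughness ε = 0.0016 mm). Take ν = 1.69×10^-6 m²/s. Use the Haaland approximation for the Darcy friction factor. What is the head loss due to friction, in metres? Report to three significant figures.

V = 4Q/(πD²) = 4·0.186/(π·0.524²) = 0.8625 m/s
Re = VD/ν = 0.8625·0.524/1.69×10^-6 = 2.67×10^5 → turbulent
ε/D = 0.0016/524 = 3.05×10^-6
Haaland: f = 0.01468
h_f = f(L/D)V²/(2g) = 0.01468·(948/0.524)·0.8625²/(2·9.81) = 1.007 m

h_f ≈ 1.01 m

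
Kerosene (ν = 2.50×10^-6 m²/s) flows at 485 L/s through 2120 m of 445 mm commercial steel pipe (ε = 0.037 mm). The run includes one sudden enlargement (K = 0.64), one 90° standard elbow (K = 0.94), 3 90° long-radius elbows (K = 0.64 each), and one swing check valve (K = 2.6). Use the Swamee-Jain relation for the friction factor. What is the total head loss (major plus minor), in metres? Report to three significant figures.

H_L ≈ 36.3 m

V = 4Q/(πD²) = 3.118 m/s; V²/2g = 0.4956 m
Re = 5.55×10^5, ε/D = 8.31×10^-5 → f = 0.01409 (Swamee-Jain)
Major: h_f = f(L/D)·V²/2g = 0.01409·4764·0.4956 = 33.26 m
Minor: ΣK = 6.10; h_m = ΣK·V²/2g = 3.023 m
Total H_L = 33.26 + 3.023 = 36.29 m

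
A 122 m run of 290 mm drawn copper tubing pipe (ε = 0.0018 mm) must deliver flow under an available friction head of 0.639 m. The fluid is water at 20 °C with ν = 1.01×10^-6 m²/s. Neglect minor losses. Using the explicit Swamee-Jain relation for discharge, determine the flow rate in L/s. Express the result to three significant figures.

Swamee-Jain (Type II): Q = -0.965·√(gD⁵h_f/L)·ln[ε/(3.7D) + √(3.17ν²L/(gD³h_f))]
√(gD⁵h_f/L) = √(9.81·0.290⁵·0.639/122) = 0.01027
ε/(3.7D) = 1.68×10^-6; √(3.17ν²L/(gD³h_f)) = 5.08×10^-5
Q = -0.965·0.01027·ln(5.248×10^-5) = 0.09763 m³/s
Check: V = 1.48 m/s, Re = 4.24×10^5, f = 0.01357, h_f = 0.636 m ≈ 0.639 m ✓

Q ≈ 97.6 L/s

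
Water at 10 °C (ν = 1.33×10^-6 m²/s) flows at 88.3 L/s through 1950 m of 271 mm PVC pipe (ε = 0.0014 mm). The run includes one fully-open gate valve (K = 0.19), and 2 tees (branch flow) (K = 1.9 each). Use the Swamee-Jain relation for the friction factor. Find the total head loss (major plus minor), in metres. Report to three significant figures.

H_L ≈ 12.8 m

V = 4Q/(πD²) = 1.531 m/s; V²/2g = 0.1194 m
Re = 3.12×10^5, ε/D = 5.17×10^-6 → f = 0.01433 (Swamee-Jain)
Major: h_f = f(L/D)·V²/2g = 0.01433·7196·0.1194 = 12.32 m
Minor: ΣK = 3.99; h_m = ΣK·V²/2g = 0.4766 m
Total H_L = 12.32 + 0.4766 = 12.79 m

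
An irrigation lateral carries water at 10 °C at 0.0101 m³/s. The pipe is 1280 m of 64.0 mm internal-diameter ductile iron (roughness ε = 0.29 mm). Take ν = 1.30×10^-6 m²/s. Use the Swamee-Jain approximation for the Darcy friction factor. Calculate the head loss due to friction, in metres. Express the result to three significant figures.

V = 4Q/(πD²) = 4·0.0101/(π·0.0640²) = 3.140 m/s
Re = VD/ν = 3.140·0.0640/1.30×10^-6 = 1.55×10^5 → turbulent
ε/D = 0.29/64.0 = 0.00453
Swamee-Jain: f = 0.03034
h_f = f(L/D)V²/(2g) = 0.03034·(1280/0.0640)·3.140²/(2·9.81) = 304.9 m

h_f ≈ 305 m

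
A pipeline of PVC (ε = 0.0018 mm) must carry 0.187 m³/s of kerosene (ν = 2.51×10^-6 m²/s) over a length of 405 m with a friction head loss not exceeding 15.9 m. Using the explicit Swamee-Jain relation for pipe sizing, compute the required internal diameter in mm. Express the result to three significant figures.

Swamee-Jain (Type III): D = 0.66·[ε^1.25·(LQ²/(gh_f))^4.75 + ν·Q^9.4·(L/(gh_f))^5.2]^0.04
LQ²/(gh_f) = 0.09080; L/(gh_f) = 2.597
Term 1 = ε^1.25·(…)^4.75 = 7.41×10^-13; Term 2 = ν·Q^9.4·(…)^5.2 = 5.13×10^-11
D = 0.66·(7.41×10^-13 + 5.13×10^-11)^0.04 = 0.2560 m = 256 mm
Check: V = 3.63 m/s, Re = 3.71×10^5, f = 0.01392, h_f = 14.8 m ≈ 15.9 m ✓

D ≈ 256 mm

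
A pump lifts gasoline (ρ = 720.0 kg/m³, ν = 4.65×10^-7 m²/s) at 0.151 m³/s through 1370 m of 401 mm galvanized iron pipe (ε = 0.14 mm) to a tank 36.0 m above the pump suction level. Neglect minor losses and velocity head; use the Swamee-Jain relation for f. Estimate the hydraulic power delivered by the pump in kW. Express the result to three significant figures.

V = 4Q/(πD²) = 1.196 m/s; Re = 1.03×10^6; ε/D = 3.49×10^-4; f = 0.01616
h_f = f(L/D)V²/2g = 4.022 m
Total head H = z + h_f = 36.0 + 4.022 = 40.02 m
P_hyd = ρgQH = 720.0·9.81·0.151·40.02 = 42.69 kW

P_hyd ≈ 42.7 kW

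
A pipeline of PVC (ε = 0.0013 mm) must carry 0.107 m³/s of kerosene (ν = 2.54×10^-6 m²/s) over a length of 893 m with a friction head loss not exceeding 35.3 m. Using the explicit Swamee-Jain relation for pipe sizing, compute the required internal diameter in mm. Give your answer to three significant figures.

D ≈ 207 mm

Swamee-Jain (Type III): D = 0.66·[ε^1.25·(LQ²/(gh_f))^4.75 + ν·Q^9.4·(L/(gh_f))^5.2]^0.04
LQ²/(gh_f) = 0.02952; L/(gh_f) = 2.579
Term 1 = ε^1.25·(…)^4.75 = 2.38×10^-15; Term 2 = ν·Q^9.4·(…)^5.2 = 2.63×10^-13
D = 0.66·(2.38×10^-15 + 2.63×10^-13)^0.04 = 0.2073 m = 207 mm
Check: V = 3.17 m/s, Re = 2.59×10^5, f = 0.01485, h_f = 32.8 m ≈ 35.3 m ✓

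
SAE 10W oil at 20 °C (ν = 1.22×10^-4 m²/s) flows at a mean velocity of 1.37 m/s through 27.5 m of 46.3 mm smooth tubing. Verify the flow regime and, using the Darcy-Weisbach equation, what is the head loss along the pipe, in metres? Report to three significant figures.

Re = VD/ν = 1.37·0.04630/1.22×10^-4 = 520 → laminar (Re < 2300)
f = 64/Re = 0.1231
h_f = f(L/D)V²/(2g) = 0.1231·(27.5/0.04630)·1.37²/(2·9.81) = 6.994 m

h_f ≈ 6.99 m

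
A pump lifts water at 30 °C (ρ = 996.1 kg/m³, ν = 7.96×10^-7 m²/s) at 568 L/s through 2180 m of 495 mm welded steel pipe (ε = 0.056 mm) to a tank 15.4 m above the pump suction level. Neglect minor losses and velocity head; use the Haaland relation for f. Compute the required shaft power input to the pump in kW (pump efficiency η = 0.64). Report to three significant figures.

V = 4Q/(πD²) = 2.952 m/s; Re = 1.84×10^6; ε/D = 1.13×10^-4; f = 0.01302
h_f = f(L/D)V²/2g = 25.45 m
Total head H = z + h_f = 15.4 + 25.45 = 40.85 m
P_hyd = ρgQH = 996.1·9.81·0.568·40.85 = 226.7 kW
P_shaft = P_hyd/η = 226.7/0.64 = 354.3 kW

P_shaft ≈ 354 kW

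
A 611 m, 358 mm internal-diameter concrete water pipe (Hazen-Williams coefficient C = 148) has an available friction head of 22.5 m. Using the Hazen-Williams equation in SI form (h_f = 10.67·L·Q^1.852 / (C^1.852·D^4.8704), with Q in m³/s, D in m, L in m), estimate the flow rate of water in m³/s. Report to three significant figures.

Q ≈ 0.465 m³/s

Rearranging: Q = [h_f·C^1.852·D^4.8704 / (10.67·L)]^(1/1.852)
Q = [22.5·148^1.852·0.358^4.8704 / (10.67·611)]^0.540 = 0.4652 m³/s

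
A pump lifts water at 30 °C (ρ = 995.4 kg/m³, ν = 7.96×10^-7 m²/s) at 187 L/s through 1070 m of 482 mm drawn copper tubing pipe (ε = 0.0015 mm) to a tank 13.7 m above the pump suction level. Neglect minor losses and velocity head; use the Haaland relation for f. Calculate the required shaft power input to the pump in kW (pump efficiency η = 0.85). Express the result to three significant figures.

V = 4Q/(πD²) = 1.025 m/s; Re = 6.21×10^5; ε/D = 3.11×10^-6; f = 0.01261
h_f = f(L/D)V²/2g = 1.499 m
Total head H = z + h_f = 13.7 + 1.499 = 15.20 m
P_hyd = ρgQH = 995.4·9.81·0.187·15.20 = 27.75 kW
P_shaft = P_hyd/η = 27.75/0.85 = 32.65 kW

P_shaft ≈ 32.7 kW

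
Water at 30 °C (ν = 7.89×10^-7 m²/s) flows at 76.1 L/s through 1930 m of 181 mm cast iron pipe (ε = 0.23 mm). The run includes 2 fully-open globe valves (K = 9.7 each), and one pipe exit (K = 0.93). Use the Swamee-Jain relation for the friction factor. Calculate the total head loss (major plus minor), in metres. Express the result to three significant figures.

V = 4Q/(πD²) = 2.958 m/s; V²/2g = 0.4458 m
Re = 6.78×10^5, ε/D = 0.00127 → f = 0.02131 (Swamee-Jain)
Major: h_f = f(L/D)·V²/2g = 0.02131·10663·0.4458 = 101.3 m
Minor: ΣK = 20.3; h_m = ΣK·V²/2g = 9.064 m
Total H_L = 101.3 + 9.064 = 110.4 m

H_L ≈ 110 m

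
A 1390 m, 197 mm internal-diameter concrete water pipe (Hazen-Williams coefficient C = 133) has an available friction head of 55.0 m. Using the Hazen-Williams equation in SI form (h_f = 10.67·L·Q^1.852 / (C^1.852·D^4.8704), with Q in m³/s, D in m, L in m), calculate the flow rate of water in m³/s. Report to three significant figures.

Rearranging: Q = [h_f·C^1.852·D^4.8704 / (10.67·L)]^(1/1.852)
Q = [55.0·133^1.852·0.197^4.8704 / (10.67·1390)]^0.540 = 0.09034 m³/s

Q ≈ 0.0903 m³/s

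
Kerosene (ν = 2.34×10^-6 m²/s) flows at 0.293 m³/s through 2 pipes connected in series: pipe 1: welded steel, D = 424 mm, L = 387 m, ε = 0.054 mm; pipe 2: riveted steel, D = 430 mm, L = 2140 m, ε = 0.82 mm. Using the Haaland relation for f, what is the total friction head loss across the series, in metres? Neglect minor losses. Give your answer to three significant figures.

Pipe 1: V = 2.075 m/s, Re = 3.76×10^5, ε/D = 1.27×10^-4, f = 0.01504, h_1 = f(L/D)V²/2g = 3.012 m
Pipe 2: V = 2.018 m/s, Re = 3.71×10^5, ε/D = 0.00191, f = 0.02362, h_2 = f(L/D)V²/2g = 24.39 m
Series → Q common, losses add: H = Σh = 27.40 m

H ≈ 27.4 m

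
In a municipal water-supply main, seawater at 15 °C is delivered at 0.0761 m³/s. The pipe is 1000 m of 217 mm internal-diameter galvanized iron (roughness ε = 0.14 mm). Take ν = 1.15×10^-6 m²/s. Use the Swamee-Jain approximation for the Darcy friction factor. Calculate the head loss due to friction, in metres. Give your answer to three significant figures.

V = 4Q/(πD²) = 4·0.0761/(π·0.217²) = 2.058 m/s
Re = VD/ν = 2.058·0.217/1.15×10^-6 = 3.88×10^5 → turbulent
ε/D = 0.14/217 = 6.45×10^-4
Swamee-Jain: f = 0.01885
h_f = f(L/D)V²/(2g) = 0.01885·(1000/0.217)·2.058²/(2·9.81) = 18.74 m

h_f ≈ 18.7 m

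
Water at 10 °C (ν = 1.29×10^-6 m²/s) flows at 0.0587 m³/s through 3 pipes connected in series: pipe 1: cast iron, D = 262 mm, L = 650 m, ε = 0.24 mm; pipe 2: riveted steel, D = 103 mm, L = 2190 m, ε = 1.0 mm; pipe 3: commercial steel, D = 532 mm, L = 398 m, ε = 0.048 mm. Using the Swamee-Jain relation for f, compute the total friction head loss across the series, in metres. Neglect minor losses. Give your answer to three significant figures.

H ≈ 2030 m

Pipe 1: V = 1.089 m/s, Re = 2.21×10^5, ε/D = 9.16×10^-4, f = 0.02073, h_1 = f(L/D)V²/2g = 3.107 m
Pipe 2: V = 7.045 m/s, Re = 5.62×10^5, ε/D = 0.00971, f = 0.03771, h_2 = f(L/D)V²/2g = 2028 m
Pipe 3: V = 0.2641 m/s, Re = 1.09×10^5, ε/D = 9.02×10^-5, f = 0.01811, h_3 = f(L/D)V²/2g = 0.04815 m
Series → Q common, losses add: H = Σh = 2031 m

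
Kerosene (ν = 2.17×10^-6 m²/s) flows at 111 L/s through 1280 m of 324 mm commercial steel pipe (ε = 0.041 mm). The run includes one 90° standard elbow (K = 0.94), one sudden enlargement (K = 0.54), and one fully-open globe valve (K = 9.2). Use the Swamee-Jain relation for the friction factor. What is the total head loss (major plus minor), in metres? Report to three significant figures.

V = 4Q/(πD²) = 1.346 m/s; V²/2g = 0.09238 m
Re = 2.01×10^5, ε/D = 1.27×10^-4 → f = 0.01658 (Swamee-Jain)
Major: h_f = f(L/D)·V²/2g = 0.01658·3951·0.09238 = 6.053 m
Minor: ΣK = 10.7; h_m = ΣK·V²/2g = 0.9866 m
Total H_L = 6.053 + 0.9866 = 7.039 m

H_L ≈ 7.04 m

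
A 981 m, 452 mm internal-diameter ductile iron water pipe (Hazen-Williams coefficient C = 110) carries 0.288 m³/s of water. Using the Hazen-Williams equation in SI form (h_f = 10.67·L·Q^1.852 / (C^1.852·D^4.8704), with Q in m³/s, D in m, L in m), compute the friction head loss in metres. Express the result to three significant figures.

h_f = 10.67·981·0.288^1.852 / (110^1.852·0.452^4.8704) = 8.271 m

h_f ≈ 8.27 m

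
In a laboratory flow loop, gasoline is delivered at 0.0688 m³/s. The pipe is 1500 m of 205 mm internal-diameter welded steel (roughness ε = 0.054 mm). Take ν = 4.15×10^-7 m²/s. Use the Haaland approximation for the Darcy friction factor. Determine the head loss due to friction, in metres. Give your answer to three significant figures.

h_f ≈ 24.7 m

V = 4Q/(πD²) = 4·0.0688/(π·0.205²) = 2.084 m/s
Re = VD/ν = 2.084·0.205/4.15×10^-7 = 1.03×10^6 → turbulent
ε/D = 0.054/205 = 2.63×10^-4
Haaland: f = 0.01524
h_f = f(L/D)V²/(2g) = 0.01524·(1500/0.205)·2.084²/(2·9.81) = 24.69 m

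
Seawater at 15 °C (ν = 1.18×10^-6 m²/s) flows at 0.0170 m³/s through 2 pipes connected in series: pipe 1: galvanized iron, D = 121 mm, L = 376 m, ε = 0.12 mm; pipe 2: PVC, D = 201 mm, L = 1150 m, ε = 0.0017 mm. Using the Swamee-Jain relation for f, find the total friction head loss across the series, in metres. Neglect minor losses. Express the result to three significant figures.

H ≈ 8.99 m

Pipe 1: V = 1.478 m/s, Re = 1.52×10^5, ε/D = 9.92×10^-4, f = 0.02155, h_1 = f(L/D)V²/2g = 7.461 m
Pipe 2: V = 0.5358 m/s, Re = 9.13×10^4, ε/D = 8.46×10^-6, f = 0.01826, h_2 = f(L/D)V²/2g = 1.528 m
Series → Q common, losses add: H = Σh = 8.989 m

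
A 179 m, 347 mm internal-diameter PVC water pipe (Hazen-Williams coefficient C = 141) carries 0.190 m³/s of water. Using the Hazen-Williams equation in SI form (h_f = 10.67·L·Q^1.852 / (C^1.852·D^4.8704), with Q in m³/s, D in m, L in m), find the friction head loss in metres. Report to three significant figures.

h_f = 10.67·179·0.190^1.852 / (141^1.852·0.347^4.8704) = 1.598 m

h_f ≈ 1.60 m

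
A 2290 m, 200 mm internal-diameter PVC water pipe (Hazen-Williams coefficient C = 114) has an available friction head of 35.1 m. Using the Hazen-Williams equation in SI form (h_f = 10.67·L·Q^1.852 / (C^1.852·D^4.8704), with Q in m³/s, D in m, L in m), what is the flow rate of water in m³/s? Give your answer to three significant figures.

Q ≈ 0.0483 m³/s

Rearranging: Q = [h_f·C^1.852·D^4.8704 / (10.67·L)]^(1/1.852)
Q = [35.1·114^1.852·0.200^4.8704 / (10.67·2290)]^0.540 = 0.04829 m³/s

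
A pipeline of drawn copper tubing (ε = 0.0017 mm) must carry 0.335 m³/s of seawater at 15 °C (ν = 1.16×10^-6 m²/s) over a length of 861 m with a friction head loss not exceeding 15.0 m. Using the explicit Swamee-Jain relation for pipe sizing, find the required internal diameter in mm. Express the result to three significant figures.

D ≈ 366 mm

Swamee-Jain (Type III): D = 0.66·[ε^1.25·(LQ²/(gh_f))^4.75 + ν·Q^9.4·(L/(gh_f))^5.2]^0.04
LQ²/(gh_f) = 0.6566; L/(gh_f) = 5.851
Term 1 = ε^1.25·(…)^4.75 = 8.33×10^-9; Term 2 = ν·Q^9.4·(…)^5.2 = 3.89×10^-7
D = 0.66·(8.33×10^-9 + 3.89×10^-7)^0.04 = 0.3660 m = 366 mm
Check: V = 3.18 m/s, Re = 1.00×10^6, f = 0.01171, h_f = 14.2 m ≈ 15.0 m ✓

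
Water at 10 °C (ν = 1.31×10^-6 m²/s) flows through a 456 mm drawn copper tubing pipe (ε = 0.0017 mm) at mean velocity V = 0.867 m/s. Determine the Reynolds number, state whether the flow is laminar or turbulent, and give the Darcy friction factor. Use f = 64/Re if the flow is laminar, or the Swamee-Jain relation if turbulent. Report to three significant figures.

Re ≈ 3.02×10^5; turbulent; f ≈ 0.0144

Re = VD/ν = 0.8670·0.456/1.31×10^-6 = 3.02×10^5
Re > 4000 → turbulent; ε/D = 3.73×10^-6
Swamee-Jain: f = 0.01440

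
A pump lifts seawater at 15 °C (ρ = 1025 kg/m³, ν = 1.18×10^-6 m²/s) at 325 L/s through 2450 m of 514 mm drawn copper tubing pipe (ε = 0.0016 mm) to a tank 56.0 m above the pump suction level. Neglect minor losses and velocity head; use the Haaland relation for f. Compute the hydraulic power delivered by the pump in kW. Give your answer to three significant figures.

P_hyd ≈ 207 kW

V = 4Q/(πD²) = 1.566 m/s; Re = 6.82×10^5; ε/D = 3.11×10^-6; f = 0.01241
h_f = f(L/D)V²/2g = 7.395 m
Total head H = z + h_f = 56.0 + 7.395 = 63.40 m
P_hyd = ρgQH = 1025·9.81·0.325·63.40 = 207.2 kW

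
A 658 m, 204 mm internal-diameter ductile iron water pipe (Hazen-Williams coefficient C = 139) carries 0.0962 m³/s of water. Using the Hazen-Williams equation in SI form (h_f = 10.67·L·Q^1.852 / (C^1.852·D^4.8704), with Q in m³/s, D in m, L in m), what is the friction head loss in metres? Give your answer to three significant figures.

h_f ≈ 22.7 m

h_f = 10.67·658·0.0962^1.852 / (139^1.852·0.204^4.8704) = 22.74 m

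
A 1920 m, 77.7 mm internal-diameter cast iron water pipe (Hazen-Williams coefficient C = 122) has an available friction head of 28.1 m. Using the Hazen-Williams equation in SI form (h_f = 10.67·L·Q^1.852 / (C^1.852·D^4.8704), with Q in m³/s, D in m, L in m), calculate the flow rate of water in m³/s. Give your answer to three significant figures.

Q ≈ 0.00419 m³/s

Rearranging: Q = [h_f·C^1.852·D^4.8704 / (10.67·L)]^(1/1.852)
Q = [28.1·122^1.852·0.0777^4.8704 / (10.67·1920)]^0.540 = 0.004194 m³/s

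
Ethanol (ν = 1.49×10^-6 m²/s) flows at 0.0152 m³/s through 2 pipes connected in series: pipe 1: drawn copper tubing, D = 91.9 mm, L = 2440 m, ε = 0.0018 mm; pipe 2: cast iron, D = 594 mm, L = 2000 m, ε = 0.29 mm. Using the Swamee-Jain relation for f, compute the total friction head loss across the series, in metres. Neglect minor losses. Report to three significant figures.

Pipe 1: V = 2.292 m/s, Re = 1.41×10^5, ε/D = 1.96×10^-5, f = 0.01678, h_1 = f(L/D)V²/2g = 119.3 m
Pipe 2: V = 0.05485 m/s, Re = 2.19×10^4, ε/D = 4.88×10^-4, f = 0.02647, h_2 = f(L/D)V²/2g = 0.01367 m
Series → Q common, losses add: H = Σh = 119.3 m

H ≈ 119 m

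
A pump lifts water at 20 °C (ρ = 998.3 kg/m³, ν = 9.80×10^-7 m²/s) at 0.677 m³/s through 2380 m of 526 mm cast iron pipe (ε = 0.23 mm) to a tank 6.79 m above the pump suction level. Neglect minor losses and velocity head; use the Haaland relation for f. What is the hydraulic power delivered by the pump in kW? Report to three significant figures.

P_hyd ≈ 290 kW

V = 4Q/(πD²) = 3.115 m/s; Re = 1.67×10^6; ε/D = 4.37×10^-4; f = 0.01654
h_f = f(L/D)V²/2g = 37.01 m
Total head H = z + h_f = 6.79 + 37.01 = 43.80 m
P_hyd = ρgQH = 998.3·9.81·0.677·43.80 = 290.4 kW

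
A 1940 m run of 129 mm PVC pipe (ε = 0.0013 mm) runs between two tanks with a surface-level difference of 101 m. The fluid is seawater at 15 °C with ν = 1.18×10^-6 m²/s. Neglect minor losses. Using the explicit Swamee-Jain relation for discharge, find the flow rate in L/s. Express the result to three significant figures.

Swamee-Jain (Type II): Q = -0.965·√(gD⁵h_f/L)·ln[ε/(3.7D) + √(3.17ν²L/(gD³h_f))]
√(gD⁵h_f/L) = √(9.81·0.129⁵·101/1940) = 0.004271
ε/(3.7D) = 2.72×10^-6; √(3.17ν²L/(gD³h_f)) = 6.35×10^-5
Q = -0.965·0.004271·ln(6.617×10^-5) = 0.03967 m³/s
Check: V = 3.03 m/s, Re = 3.32×10^5, f = 0.01423, h_f = 100 m ≈ 101 m ✓

Q ≈ 39.7 L/s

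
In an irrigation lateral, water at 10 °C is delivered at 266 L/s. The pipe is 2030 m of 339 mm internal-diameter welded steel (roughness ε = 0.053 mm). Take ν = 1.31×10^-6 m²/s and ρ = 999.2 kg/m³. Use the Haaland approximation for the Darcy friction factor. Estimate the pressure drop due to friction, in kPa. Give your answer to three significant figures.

Δp ≈ 373 kPa

V = 4Q/(πD²) = 4·0.266/(π·0.339²) = 2.947 m/s
Re = VD/ν = 2.947·0.339/1.31×10^-6 = 7.63×10^5 → turbulent
ε/D = 0.053/339 = 1.56×10^-4
Haaland: f = 0.01435
h_f = f(L/D)V²/(2g) = 0.01435·(2030/0.339)·2.947²/(2·9.81) = 38.03 m
Δp = ρg·h_f = 999.2·9.81·38.03 = 372.8 kPa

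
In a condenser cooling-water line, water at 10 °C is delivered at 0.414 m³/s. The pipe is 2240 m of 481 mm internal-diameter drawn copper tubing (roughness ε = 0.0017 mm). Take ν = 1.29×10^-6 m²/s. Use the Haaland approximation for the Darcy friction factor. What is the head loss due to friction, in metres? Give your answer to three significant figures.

V = 4Q/(πD²) = 4·0.414/(π·0.481²) = 2.278 m/s
Re = VD/ν = 2.278·0.481/1.29×10^-6 = 8.50×10^5 → turbulent
ε/D = 0.0017/481 = 3.53×10^-6
Haaland: f = 0.01196
h_f = f(L/D)V²/(2g) = 0.01196·(2240/0.481)·2.278²/(2·9.81) = 14.74 m

h_f ≈ 14.7 m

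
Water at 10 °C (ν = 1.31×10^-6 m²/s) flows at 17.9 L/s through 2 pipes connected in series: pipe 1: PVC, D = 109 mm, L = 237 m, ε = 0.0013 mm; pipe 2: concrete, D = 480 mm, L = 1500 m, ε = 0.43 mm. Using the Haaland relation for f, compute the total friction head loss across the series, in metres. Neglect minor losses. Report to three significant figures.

Pipe 1: V = 1.918 m/s, Re = 1.60×10^5, ε/D = 1.19×10^-5, f = 0.01626, h_1 = f(L/D)V²/2g = 6.632 m
Pipe 2: V = 0.09892 m/s, Re = 3.62×10^4, ε/D = 8.96×10^-4, f = 0.02461, h_2 = f(L/D)V²/2g = 0.03835 m
Series → Q common, losses add: H = Σh = 6.671 m

H ≈ 6.67 m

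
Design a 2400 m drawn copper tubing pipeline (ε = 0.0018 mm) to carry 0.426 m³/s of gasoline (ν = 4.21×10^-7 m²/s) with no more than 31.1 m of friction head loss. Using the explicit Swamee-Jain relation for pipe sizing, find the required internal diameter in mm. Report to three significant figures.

D ≈ 410 mm

Swamee-Jain (Type III): D = 0.66·[ε^1.25·(LQ²/(gh_f))^4.75 + ν·Q^9.4·(L/(gh_f))^5.2]^0.04
LQ²/(gh_f) = 1.428; L/(gh_f) = 7.867
Term 1 = ε^1.25·(…)^4.75 = 3.58×10^-7; Term 2 = ν·Q^9.4·(…)^5.2 = 6.29×10^-6
D = 0.66·(3.58×10^-7 + 6.29×10^-6)^0.04 = 0.4097 m = 410 mm
Check: V = 3.23 m/s, Re = 3.14×10^6, f = 0.009882, h_f = 30.8 m ≈ 31.1 m ✓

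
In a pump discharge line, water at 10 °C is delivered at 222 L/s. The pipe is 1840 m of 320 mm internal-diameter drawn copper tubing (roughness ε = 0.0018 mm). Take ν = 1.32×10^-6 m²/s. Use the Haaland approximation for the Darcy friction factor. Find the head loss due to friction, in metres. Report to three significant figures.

V = 4Q/(πD²) = 4·0.222/(π·0.320²) = 2.760 m/s
Re = VD/ν = 2.760·0.320/1.32×10^-6 = 6.69×10^5 → turbulent
ε/D = 0.0018/320 = 5.62×10^-6
Haaland: f = 0.01248
h_f = f(L/D)V²/(2g) = 0.01248·(1840/0.320)·2.760²/(2·9.81) = 27.88 m

h_f ≈ 27.9 m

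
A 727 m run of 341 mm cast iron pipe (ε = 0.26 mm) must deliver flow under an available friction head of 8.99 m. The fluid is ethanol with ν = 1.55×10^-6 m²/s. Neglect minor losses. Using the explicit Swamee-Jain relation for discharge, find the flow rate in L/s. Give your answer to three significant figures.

Swamee-Jain (Type II): Q = -0.965·√(gD⁵h_f/L)·ln[ε/(3.7D) + √(3.17ν²L/(gD³h_f))]
√(gD⁵h_f/L) = √(9.81·0.341⁵·8.99/727) = 0.02365
ε/(3.7D) = 2.06×10^-4; √(3.17ν²L/(gD³h_f)) = 3.98×10^-5
Q = -0.965·0.02365·ln(2.459×10^-4) = 0.1897 m³/s
Check: V = 2.08 m/s, Re = 4.57×10^5, f = 0.01931, h_f = 9.05 m ≈ 8.99 m ✓

Q ≈ 190 L/s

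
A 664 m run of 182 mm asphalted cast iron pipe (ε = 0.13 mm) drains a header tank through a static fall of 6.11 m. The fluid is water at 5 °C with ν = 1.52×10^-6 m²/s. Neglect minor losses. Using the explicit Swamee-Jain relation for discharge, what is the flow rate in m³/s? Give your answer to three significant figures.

Q ≈ 0.0331 m³/s

Swamee-Jain (Type II): Q = -0.965·√(gD⁵h_f/L)·ln[ε/(3.7D) + √(3.17ν²L/(gD³h_f))]
√(gD⁵h_f/L) = √(9.81·0.182⁵·6.11/664) = 0.004246
ε/(3.7D) = 1.93×10^-4; √(3.17ν²L/(gD³h_f)) = 1.16×10^-4
Q = -0.965·0.004246·ln(3.091×10^-4) = 0.03311 m³/s
Check: V = 1.27 m/s, Re = 1.52×10^5, f = 0.02042, h_f = 6.15 m ≈ 6.11 m ✓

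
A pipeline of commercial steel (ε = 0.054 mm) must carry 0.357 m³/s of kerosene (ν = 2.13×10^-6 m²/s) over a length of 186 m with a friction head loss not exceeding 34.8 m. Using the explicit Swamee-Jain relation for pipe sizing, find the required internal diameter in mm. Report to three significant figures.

Swamee-Jain (Type III): D = 0.66·[ε^1.25·(LQ²/(gh_f))^4.75 + ν·Q^9.4·(L/(gh_f))^5.2]^0.04
LQ²/(gh_f) = 0.06944; L/(gh_f) = 0.5448
Term 1 = ε^1.25·(…)^4.75 = 1.46×10^-11; Term 2 = ν·Q^9.4·(…)^5.2 = 5.65×10^-12
D = 0.66·(1.46×10^-11 + 5.65×10^-12)^0.04 = 0.2465 m = 246 mm
Check: V = 7.48 m/s, Re = 8.66×10^5, f = 0.01510, h_f = 32.5 m ≈ 34.8 m ✓

D ≈ 246 mm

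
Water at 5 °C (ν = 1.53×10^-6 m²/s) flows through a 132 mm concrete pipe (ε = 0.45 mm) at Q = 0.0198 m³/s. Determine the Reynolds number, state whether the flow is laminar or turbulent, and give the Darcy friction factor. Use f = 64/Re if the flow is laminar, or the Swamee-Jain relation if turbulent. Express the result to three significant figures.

V = 4Q/(πD²) = 1.447 m/s
Re = VD/ν = 1.447·0.132/1.53×10^-6 = 1.25×10^5
Re > 4000 → turbulent; ε/D = 0.00341
Swamee-Jain: f = 0.02833

Re ≈ 1.25×10^5; turbulent; f ≈ 0.0283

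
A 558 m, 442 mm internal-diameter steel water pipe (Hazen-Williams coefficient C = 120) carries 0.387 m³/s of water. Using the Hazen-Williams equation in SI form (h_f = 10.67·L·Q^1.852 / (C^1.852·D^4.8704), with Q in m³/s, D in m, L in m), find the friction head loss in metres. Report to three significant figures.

h_f ≈ 7.72 m

h_f = 10.67·558·0.387^1.852 / (120^1.852·0.442^4.8704) = 7.718 m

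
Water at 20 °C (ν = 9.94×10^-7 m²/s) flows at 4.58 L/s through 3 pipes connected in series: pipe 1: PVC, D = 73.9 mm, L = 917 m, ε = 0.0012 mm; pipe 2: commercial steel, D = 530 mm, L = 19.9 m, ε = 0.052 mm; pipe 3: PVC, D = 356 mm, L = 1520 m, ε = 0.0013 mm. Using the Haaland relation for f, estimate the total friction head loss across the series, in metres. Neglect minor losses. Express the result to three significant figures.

H ≈ 13.5 m

Pipe 1: V = 1.068 m/s, Re = 7.94×10^4, ε/D = 1.62×10^-5, f = 0.01877, h_1 = f(L/D)V²/2g = 13.53 m
Pipe 2: V = 0.02076 m/s, Re = 1.11×10^4, ε/D = 9.81×10^-5, f = 0.03015, h_2 = f(L/D)V²/2g = 2.487×10^-5 m
Pipe 3: V = 0.04601 m/s, Re = 1.65×10^4, ε/D = 3.65×10^-6, f = 0.02705, h_3 = f(L/D)V²/2g = 0.01246 m
Series → Q common, losses add: H = Σh = 13.55 m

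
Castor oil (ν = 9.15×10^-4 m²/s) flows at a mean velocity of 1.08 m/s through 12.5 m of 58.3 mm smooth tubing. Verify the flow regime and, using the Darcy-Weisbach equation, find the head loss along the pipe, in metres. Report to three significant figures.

h_f ≈ 11.9 m

Re = VD/ν = 1.08·0.05830/9.15×10^-4 = 68.8 → laminar (Re < 2300)
f = 64/Re = 0.9301
h_f = f(L/D)V²/(2g) = 0.9301·(12.5/0.05830)·1.08²/(2·9.81) = 11.85 m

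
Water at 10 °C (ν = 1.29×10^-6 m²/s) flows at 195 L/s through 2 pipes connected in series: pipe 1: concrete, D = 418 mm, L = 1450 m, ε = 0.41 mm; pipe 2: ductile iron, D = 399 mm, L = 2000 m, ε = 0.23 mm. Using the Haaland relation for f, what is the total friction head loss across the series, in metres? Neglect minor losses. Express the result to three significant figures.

H ≈ 18.4 m

Pipe 1: V = 1.421 m/s, Re = 4.60×10^5, ε/D = 9.81×10^-4, f = 0.02016, h_1 = f(L/D)V²/2g = 7.196 m
Pipe 2: V = 1.560 m/s, Re = 4.82×10^5, ε/D = 5.76×10^-4, f = 0.01807, h_2 = f(L/D)V²/2g = 11.23 m
Series → Q common, losses add: H = Σh = 18.43 m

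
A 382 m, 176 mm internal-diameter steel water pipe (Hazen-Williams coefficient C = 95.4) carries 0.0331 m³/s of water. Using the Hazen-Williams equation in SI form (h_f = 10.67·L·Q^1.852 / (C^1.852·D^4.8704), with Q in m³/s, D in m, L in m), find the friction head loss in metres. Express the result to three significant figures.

h_f = 10.67·382·0.0331^1.852 / (95.4^1.852·0.176^4.8704) = 7.542 m

h_f ≈ 7.54 m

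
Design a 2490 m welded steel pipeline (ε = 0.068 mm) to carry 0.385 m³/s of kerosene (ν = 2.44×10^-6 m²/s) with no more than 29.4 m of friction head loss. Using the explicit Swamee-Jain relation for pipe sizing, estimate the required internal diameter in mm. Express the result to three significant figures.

D ≈ 441 mm

Swamee-Jain (Type III): D = 0.66·[ε^1.25·(LQ²/(gh_f))^4.75 + ν·Q^9.4·(L/(gh_f))^5.2]^0.04
LQ²/(gh_f) = 1.280; L/(gh_f) = 8.633
Term 1 = ε^1.25·(…)^4.75 = 1.99×10^-5; Term 2 = ν·Q^9.4·(…)^5.2 = 2.28×10^-5
D = 0.66·(1.99×10^-5 + 2.28×10^-5)^0.04 = 0.4414 m = 441 mm
Check: V = 2.52 m/s, Re = 4.55×10^5, f = 0.01520, h_f = 27.7 m ≈ 29.4 m ✓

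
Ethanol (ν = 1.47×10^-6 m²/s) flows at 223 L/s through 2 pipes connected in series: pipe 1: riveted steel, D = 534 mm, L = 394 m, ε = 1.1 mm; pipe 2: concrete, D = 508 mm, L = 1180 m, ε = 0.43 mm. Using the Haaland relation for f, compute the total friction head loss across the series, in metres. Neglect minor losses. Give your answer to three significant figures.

Pipe 1: V = 0.9957 m/s, Re = 3.62×10^5, ε/D = 0.00206, f = 0.02409, h_1 = f(L/D)V²/2g = 0.8980 m
Pipe 2: V = 1.100 m/s, Re = 3.80×10^5, ε/D = 8.46×10^-4, f = 0.01966, h_2 = f(L/D)V²/2g = 2.818 m
Series → Q common, losses add: H = Σh = 3.716 m

H ≈ 3.72 m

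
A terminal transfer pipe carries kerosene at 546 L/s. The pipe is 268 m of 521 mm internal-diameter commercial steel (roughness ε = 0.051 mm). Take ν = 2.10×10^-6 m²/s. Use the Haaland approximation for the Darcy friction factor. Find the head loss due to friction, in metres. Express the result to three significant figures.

V = 4Q/(πD²) = 4·0.546/(π·0.521²) = 2.561 m/s
Re = VD/ν = 2.561·0.521/2.10×10^-6 = 6.35×10^5 → turbulent
ε/D = 0.051/521 = 9.79×10^-5
Haaland: f = 0.01387
h_f = f(L/D)V²/(2g) = 0.01387·(268/0.521)·2.561²/(2·9.81) = 2.385 m

h_f ≈ 2.38 m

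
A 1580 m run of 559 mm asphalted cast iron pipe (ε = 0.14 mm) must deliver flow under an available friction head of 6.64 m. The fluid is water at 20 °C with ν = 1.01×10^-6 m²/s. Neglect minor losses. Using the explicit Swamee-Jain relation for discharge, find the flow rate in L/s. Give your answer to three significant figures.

Swamee-Jain (Type II): Q = -0.965·√(gD⁵h_f/L)·ln[ε/(3.7D) + √(3.17ν²L/(gD³h_f))]
√(gD⁵h_f/L) = √(9.81·0.559⁵·6.64/1580) = 0.04744
ε/(3.7D) = 6.77×10^-5; √(3.17ν²L/(gD³h_f)) = 2.12×10^-5
Q = -0.965·0.04744·ln(8.888×10^-5) = 0.4270 m³/s
Check: V = 1.74 m/s, Re = 9.63×10^5, f = 0.01532, h_f = 6.68 m ≈ 6.64 m ✓

Q ≈ 427 L/s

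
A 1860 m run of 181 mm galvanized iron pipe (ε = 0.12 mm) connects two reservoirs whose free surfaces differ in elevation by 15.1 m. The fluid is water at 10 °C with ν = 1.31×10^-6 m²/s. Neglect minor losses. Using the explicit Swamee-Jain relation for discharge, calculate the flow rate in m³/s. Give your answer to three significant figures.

Swamee-Jain (Type II): Q = -0.965·√(gD⁵h_f/L)·ln[ε/(3.7D) + √(3.17ν²L/(gD³h_f))]
√(gD⁵h_f/L) = √(9.81·0.181⁵·15.1/1860) = 0.003933
ε/(3.7D) = 1.79×10^-4; √(3.17ν²L/(gD³h_f)) = 1.07×10^-4
Q = -0.965·0.003933·ln(2.865×10^-4) = 0.03096 m³/s
Check: V = 1.20 m/s, Re = 1.66×10^5, f = 0.02004, h_f = 15.2 m ≈ 15.1 m ✓

Q ≈ 0.0310 m³/s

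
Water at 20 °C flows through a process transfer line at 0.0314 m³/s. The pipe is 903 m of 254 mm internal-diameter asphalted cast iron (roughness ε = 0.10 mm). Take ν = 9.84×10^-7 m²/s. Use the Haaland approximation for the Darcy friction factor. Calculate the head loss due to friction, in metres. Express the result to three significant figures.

h_f ≈ 1.29 m

V = 4Q/(πD²) = 4·0.0314/(π·0.254²) = 0.6197 m/s
Re = VD/ν = 0.6197·0.254/9.84×10^-7 = 1.60×10^5 → turbulent
ε/D = 0.10/254 = 3.94×10^-4
Haaland: f = 0.01849
h_f = f(L/D)V²/(2g) = 0.01849·(903/0.254)·0.6197²/(2·9.81) = 1.286 m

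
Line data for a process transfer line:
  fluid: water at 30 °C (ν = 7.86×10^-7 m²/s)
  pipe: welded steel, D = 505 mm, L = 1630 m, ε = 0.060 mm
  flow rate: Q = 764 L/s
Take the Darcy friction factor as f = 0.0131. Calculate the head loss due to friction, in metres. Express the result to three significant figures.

h_f ≈ 31.4 m

V = 4Q/(πD²) = 4·0.764/(π·0.505²) = 3.814 m/s
h_f = f(L/D)V²/(2g) = 0.01310·(1630/0.505)·3.814²/(2·9.81) = 31.36 m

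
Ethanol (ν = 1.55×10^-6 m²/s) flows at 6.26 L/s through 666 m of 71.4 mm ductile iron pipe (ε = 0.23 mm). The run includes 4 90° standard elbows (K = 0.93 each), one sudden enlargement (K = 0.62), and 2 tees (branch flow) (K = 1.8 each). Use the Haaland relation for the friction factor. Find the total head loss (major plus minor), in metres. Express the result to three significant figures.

H_L ≈ 33.9 m

V = 4Q/(πD²) = 1.563 m/s; V²/2g = 0.1246 m
Re = 7.20×10^4, ε/D = 0.00322 → f = 0.02828 (Haaland)
Major: h_f = f(L/D)·V²/2g = 0.02828·9328·0.1246 = 32.86 m
Minor: ΣK = 7.94; h_m = ΣK·V²/2g = 0.9892 m
Total H_L = 32.86 + 0.9892 = 33.85 m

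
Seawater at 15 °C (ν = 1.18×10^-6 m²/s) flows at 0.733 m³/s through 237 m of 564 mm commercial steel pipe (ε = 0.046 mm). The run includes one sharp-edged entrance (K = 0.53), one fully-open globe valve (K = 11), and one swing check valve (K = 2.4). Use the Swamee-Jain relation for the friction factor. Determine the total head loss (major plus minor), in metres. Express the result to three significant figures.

H_L ≈ 8.48 m

V = 4Q/(πD²) = 2.934 m/s; V²/2g = 0.4387 m
Re = 1.40×10^6, ε/D = 8.16×10^-5 → f = 0.01285 (Swamee-Jain)
Major: h_f = f(L/D)·V²/2g = 0.01285·420.2·0.4387 = 2.370 m
Minor: ΣK = 13.9; h_m = ΣK·V²/2g = 6.112 m
Total H_L = 2.370 + 6.112 = 8.482 m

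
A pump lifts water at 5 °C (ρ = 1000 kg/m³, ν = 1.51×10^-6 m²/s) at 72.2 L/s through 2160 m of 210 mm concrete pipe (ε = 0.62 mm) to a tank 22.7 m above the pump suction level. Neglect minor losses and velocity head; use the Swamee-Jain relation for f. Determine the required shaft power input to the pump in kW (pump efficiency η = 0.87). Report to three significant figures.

V = 4Q/(πD²) = 2.085 m/s; Re = 2.90×10^5; ε/D = 0.00295; f = 0.02667
h_f = f(L/D)V²/2g = 60.75 m
Total head H = z + h_f = 22.7 + 60.75 = 83.45 m
P_hyd = ρgQH = 1000·9.81·0.0722·83.45 = 59.11 kW
P_shaft = P_hyd/η = 59.11/0.87 = 67.94 kW

P_shaft ≈ 67.9 kW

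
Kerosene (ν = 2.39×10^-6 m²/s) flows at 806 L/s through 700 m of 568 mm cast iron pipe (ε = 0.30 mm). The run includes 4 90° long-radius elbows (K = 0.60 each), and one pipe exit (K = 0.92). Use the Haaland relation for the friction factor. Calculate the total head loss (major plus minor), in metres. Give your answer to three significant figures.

H_L ≈ 12.8 m

V = 4Q/(πD²) = 3.181 m/s; V²/2g = 0.5157 m
Re = 7.56×10^5, ε/D = 5.28×10^-4 → f = 0.01749 (Haaland)
Major: h_f = f(L/D)·V²/2g = 0.01749·1232·0.5157 = 11.12 m
Minor: ΣK = 3.32; h_m = ΣK·V²/2g = 1.712 m
Total H_L = 11.12 + 1.712 = 12.83 m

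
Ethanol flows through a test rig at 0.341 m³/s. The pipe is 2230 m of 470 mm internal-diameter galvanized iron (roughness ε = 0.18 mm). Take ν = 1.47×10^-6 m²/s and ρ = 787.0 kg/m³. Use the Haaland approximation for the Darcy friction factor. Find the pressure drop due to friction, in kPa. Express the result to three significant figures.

Δp ≈ 120 kPa

V = 4Q/(πD²) = 4·0.341/(π·0.470²) = 1.965 m/s
Re = VD/ν = 1.965·0.470/1.47×10^-6 = 6.28×10^5 → turbulent
ε/D = 0.18/470 = 3.83×10^-4
Haaland: f = 0.01660
h_f = f(L/D)V²/(2g) = 0.01660·(2230/0.470)·1.965²/(2·9.81) = 15.50 m
Δp = ρg·h_f = 787.0·9.81·15.50 = 119.7 kPa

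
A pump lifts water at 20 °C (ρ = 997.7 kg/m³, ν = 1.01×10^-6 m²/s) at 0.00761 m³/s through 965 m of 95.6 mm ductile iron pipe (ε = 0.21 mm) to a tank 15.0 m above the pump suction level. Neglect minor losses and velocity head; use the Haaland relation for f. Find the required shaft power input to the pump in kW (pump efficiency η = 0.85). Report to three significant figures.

P_shaft ≈ 2.61 kW

V = 4Q/(πD²) = 1.060 m/s; Re = 1.00×10^5; ε/D = 0.00220; f = 0.02548
h_f = f(L/D)V²/2g = 14.74 m
Total head H = z + h_f = 15.0 + 14.74 = 29.74 m
P_hyd = ρgQH = 997.7·9.81·0.00761·29.74 = 2.215 kW
P_shaft = P_hyd/η = 2.215/0.85 = 2.606 kW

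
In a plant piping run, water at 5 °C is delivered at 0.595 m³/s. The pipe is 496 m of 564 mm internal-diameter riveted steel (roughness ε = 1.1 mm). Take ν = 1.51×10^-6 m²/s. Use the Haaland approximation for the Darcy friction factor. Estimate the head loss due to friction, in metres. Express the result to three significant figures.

V = 4Q/(πD²) = 4·0.595/(π·0.564²) = 2.382 m/s
Re = VD/ν = 2.382·0.564/1.51×10^-6 = 8.90×10^5 → turbulent
ε/D = 1.1/564 = 0.00195
Haaland: f = 0.02350
h_f = f(L/D)V²/(2g) = 0.02350·(496/0.564)·2.382²/(2·9.81) = 5.974 m

h_f ≈ 5.97 m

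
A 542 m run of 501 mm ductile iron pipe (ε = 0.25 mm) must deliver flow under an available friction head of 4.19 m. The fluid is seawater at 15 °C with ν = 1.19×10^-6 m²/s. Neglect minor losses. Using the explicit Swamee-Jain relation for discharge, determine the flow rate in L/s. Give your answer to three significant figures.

Swamee-Jain (Type II): Q = -0.965·√(gD⁵h_f/L)·ln[ε/(3.7D) + √(3.17ν²L/(gD³h_f))]
√(gD⁵h_f/L) = √(9.81·0.501⁵·4.19/542) = 0.04893
ε/(3.7D) = 1.35×10^-4; √(3.17ν²L/(gD³h_f)) = 2.17×10^-5
Q = -0.965·0.04893·ln(1.566×10^-4) = 0.4137 m³/s
Check: V = 2.10 m/s, Re = 8.83×10^5, f = 0.01736, h_f = 4.22 m ≈ 4.19 m ✓

Q ≈ 414 L/s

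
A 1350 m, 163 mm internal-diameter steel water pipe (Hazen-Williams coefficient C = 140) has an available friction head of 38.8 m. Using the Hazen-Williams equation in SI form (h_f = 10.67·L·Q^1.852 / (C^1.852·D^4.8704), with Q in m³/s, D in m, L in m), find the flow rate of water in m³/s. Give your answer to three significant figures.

Q ≈ 0.0486 m³/s

Rearranging: Q = [h_f·C^1.852·D^4.8704 / (10.67·L)]^(1/1.852)
Q = [38.8·140^1.852·0.163^4.8704 / (10.67·1350)]^0.540 = 0.04862 m³/s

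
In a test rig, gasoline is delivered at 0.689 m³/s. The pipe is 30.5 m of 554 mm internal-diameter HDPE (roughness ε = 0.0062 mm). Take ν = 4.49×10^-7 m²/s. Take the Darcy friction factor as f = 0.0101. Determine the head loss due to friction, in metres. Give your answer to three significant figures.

V = 4Q/(πD²) = 4·0.689/(π·0.554²) = 2.858 m/s
h_f = f(L/D)V²/(2g) = 0.01010·(30.5/0.554)·2.858²/(2·9.81) = 0.2315 m

h_f ≈ 0.232 m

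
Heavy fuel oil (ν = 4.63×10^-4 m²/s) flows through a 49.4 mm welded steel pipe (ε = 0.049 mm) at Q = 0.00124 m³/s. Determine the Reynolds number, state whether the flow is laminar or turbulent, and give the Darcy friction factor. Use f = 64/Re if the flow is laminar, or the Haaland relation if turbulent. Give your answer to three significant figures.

Re ≈ 69.0; laminar; f = 64/Re ≈ 0.927

V = 4Q/(πD²) = 0.6470 m/s
Re = VD/ν = 0.6470·0.0494/4.63×10^-4 = 69.0
Re < 2300 → laminar → f = 64/Re = 0.9272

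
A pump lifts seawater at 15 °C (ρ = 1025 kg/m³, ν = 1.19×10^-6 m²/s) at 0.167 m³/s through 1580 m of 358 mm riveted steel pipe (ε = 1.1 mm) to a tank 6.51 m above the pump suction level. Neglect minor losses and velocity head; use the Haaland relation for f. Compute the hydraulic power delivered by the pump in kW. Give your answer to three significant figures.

P_hyd ≈ 38.6 kW

V = 4Q/(πD²) = 1.659 m/s; Re = 4.99×10^5; ε/D = 0.00307; f = 0.02664
h_f = f(L/D)V²/2g = 16.49 m
Total head H = z + h_f = 6.51 + 16.49 = 23.00 m
P_hyd = ρgQH = 1025·9.81·0.167·23.00 = 38.62 kW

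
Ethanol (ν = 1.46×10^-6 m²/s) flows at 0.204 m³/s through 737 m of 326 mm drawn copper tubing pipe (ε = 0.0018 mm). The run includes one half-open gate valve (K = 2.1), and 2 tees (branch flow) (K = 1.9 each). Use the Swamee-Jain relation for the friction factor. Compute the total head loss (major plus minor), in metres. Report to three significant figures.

V = 4Q/(πD²) = 2.444 m/s; V²/2g = 0.3044 m
Re = 5.46×10^5, ε/D = 5.52×10^-6 → f = 0.01298 (Swamee-Jain)
Major: h_f = f(L/D)·V²/2g = 0.01298·2261·0.3044 = 8.936 m
Minor: ΣK = 5.90; h_m = ΣK·V²/2g = 1.796 m
Total H_L = 8.936 + 1.796 = 10.73 m

H_L ≈ 10.7 m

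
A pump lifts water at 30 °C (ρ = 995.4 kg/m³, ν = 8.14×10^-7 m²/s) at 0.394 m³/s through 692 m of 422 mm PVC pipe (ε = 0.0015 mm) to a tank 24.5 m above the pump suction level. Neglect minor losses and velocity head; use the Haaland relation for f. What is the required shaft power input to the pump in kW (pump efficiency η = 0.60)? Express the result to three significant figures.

P_shaft ≈ 204 kW

V = 4Q/(πD²) = 2.817 m/s; Re = 1.46×10^6; ε/D = 3.55×10^-6; f = 0.01096
h_f = f(L/D)V²/2g = 7.269 m
Total head H = z + h_f = 24.5 + 7.269 = 31.77 m
P_hyd = ρgQH = 995.4·9.81·0.394·31.77 = 122.2 kW
P_shaft = P_hyd/η = 122.2/0.60 = 203.7 kW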